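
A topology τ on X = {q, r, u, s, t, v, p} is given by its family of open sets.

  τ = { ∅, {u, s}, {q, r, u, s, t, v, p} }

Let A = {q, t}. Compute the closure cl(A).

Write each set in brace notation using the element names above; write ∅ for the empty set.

{q, r, t, v, p}

cl via duality: int({r, u, s, v, p}) = {u, s}, so X∖{u, s} = {q, r, t, v, p}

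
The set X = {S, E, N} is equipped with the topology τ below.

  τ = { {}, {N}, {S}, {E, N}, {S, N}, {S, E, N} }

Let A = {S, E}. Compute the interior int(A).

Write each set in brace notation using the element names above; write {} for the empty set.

{S}

open subsets of A: {}, {S}; so int(A) = {S}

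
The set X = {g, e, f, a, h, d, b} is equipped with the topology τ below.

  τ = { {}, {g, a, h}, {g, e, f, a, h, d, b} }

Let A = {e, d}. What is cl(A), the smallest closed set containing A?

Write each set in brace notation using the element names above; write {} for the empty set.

X∖A={g, f, a, h, b}, int(X∖A)={g, a, h}, hence cl(A)={e, f, d, b}

{e, f, d, b}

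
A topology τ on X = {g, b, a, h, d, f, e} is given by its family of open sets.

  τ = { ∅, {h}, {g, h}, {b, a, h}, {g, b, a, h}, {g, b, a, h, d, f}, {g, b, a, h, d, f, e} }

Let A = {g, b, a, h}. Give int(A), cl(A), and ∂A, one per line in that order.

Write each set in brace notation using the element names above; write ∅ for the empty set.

U open, U⊆A: ∅, {h}, {g, h}, {b, a, h}, {g, b, a, h}. int(A) = ⋃ = {g, b, a, h}
X∖A={d, f, e}, int(X∖A)=∅, hence cl(A)={g, b, a, h, d, f, e}
∂A: remove int from cl → {d, f, e}

int(A) = {g, b, a, h}
cl(A)  = {g, b, a, h, d, f, e}
∂A     = {d, f, e}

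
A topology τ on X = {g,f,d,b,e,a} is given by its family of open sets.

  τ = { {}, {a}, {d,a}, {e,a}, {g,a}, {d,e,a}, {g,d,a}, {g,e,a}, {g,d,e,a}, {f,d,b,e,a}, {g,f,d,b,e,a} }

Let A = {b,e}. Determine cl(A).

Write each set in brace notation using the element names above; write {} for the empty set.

closure: X∖int(X∖A) = X∖{g,d,a} = {f,b,e}

{f,b,e}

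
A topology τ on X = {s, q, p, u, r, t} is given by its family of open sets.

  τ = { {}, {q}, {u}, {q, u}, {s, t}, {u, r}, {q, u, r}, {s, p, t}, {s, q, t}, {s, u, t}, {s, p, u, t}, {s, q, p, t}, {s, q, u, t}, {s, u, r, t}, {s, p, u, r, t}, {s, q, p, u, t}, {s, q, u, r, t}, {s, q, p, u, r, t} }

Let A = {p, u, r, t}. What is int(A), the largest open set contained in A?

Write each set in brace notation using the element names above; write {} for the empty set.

open subsets of A: {}, {u}, {u, r}; so int(A) = {u, r}

{u, r}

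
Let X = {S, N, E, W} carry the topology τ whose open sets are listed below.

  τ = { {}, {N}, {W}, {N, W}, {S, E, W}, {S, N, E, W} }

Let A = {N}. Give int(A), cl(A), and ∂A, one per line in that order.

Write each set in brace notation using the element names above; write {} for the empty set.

opens ⊆ A: {}, {N}; union → int = {N}
complement {S, E, W}; its interior {S, E, W}; cl(A) = X∖{S, E, W} = {N}
boundary = {N} ∖ {N} = {}

int(A) = {N}
cl(A)  = {N}
∂A     = {}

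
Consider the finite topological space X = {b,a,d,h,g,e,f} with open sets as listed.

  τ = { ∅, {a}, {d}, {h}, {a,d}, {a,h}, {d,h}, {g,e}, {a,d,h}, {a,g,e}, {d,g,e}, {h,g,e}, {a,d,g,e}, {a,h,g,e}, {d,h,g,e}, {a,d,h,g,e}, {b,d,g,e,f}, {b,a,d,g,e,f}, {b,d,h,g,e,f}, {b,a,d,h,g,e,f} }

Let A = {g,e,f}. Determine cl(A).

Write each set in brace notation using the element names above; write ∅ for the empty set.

{b,g,e,f}

cl via duality: int({b,a,d,h}) = {a,d,h}, so X∖{a,d,h} = {b,g,e,f}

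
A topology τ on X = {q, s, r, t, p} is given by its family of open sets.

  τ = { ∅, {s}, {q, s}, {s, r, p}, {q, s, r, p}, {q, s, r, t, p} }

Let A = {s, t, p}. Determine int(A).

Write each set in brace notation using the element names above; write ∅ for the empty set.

{s}

interior: largest open inside A is {s} (from ∅, {s})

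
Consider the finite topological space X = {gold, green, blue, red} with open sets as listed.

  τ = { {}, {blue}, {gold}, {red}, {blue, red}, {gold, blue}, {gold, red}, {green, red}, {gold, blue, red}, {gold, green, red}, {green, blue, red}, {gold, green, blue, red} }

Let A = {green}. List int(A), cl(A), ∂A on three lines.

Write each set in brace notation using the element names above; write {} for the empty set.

U open, U⊆A: {}. int(A) = ⋃ = {}
X∖A={gold, blue, red}, int(X∖A)={gold, blue, red}, hence cl(A)={green}
∂A: remove int from cl → {green}

int(A) = {}
cl(A)  = {green}
∂A     = {green}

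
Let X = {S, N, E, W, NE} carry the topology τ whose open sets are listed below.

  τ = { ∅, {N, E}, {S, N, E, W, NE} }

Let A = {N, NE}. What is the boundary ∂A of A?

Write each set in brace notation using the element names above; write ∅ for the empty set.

{S, N, E, W, NE}

open subsets of A: ∅; so int(A) = ∅
closure: X∖int(X∖A) = X∖∅ = {S, N, E, W, NE}
∂A = {S, N, E, W, NE} minus ∅ = {S, N, E, W, NE}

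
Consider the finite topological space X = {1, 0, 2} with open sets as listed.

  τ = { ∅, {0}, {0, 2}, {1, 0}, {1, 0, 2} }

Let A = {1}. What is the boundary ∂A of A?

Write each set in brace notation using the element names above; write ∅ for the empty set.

open subsets of A: ∅; so int(A) = ∅
closure: X∖int(X∖A) = X∖{0, 2} = {1}
∂A = {1} minus ∅ = {1}

{1}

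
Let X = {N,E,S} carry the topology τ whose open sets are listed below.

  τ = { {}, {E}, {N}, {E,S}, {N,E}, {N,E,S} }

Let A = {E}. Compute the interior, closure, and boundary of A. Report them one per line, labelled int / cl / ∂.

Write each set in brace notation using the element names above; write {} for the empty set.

opens ⊆ A: {}, {E}; union → int = {E}
complement {N,S}; its interior {N}; cl(A) = X∖{N} = {E,S}
boundary = {E,S} ∖ {E} = {S}

int(A) = {E}
cl(A)  = {E,S}
∂A     = {S}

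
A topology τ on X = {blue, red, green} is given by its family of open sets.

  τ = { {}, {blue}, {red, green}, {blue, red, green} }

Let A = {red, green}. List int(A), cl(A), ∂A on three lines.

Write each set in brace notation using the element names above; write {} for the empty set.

opens ⊆ A: {}, {red, green}; union → int = {red, green}
complement {blue}; its interior {blue}; cl(A) = X∖{blue} = {red, green}
boundary = {red, green} ∖ {red, green} = {}

int(A) = {red, green}
cl(A)  = {red, green}
∂A     = {}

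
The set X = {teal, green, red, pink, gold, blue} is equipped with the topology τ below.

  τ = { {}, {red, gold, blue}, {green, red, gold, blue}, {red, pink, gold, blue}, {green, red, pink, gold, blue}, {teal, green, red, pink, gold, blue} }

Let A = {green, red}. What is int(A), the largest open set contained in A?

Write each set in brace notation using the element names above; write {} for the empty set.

{}

U open, U⊆A: {}. int(A) = ⋃ = {}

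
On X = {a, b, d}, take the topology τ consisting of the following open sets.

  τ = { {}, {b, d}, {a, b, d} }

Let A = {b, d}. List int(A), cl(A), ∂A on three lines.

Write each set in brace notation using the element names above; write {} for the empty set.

open subsets of A: {}, {b, d}; so int(A) = {b, d}
closure: X∖int(X∖A) = X∖{} = {a, b, d}
∂A = {a, b, d} minus {b, d} = {a}

int(A) = {b, d}
cl(A)  = {a, b, d}
∂A     = {a}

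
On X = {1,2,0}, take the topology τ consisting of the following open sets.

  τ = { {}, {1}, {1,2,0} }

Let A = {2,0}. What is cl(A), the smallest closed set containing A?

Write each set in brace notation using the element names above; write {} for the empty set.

{2,0}

complement {1}; its interior {1}; cl(A) = X∖{1} = {2,0}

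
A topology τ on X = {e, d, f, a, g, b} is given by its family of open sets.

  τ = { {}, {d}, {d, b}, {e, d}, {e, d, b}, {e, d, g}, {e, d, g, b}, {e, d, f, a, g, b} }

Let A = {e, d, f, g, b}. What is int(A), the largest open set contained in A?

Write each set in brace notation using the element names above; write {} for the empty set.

open subsets of A: {}, {d}, {e, d}, {d, b}, {e, d, b}, {e, d, g}, {e, d, g, b}; so int(A) = {e, d, g, b}

{e, d, g, b}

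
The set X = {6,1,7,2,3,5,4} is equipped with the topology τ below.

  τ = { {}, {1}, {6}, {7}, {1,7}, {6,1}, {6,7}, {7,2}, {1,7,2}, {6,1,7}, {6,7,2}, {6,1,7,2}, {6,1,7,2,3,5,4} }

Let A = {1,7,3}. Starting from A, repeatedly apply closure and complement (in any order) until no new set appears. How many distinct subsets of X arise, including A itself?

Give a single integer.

X∖A={6,2,5,4}, int(X∖A)={6}, hence cl(A)={1,7,2,3,5,4}
Orbit (k=closure, c=complement):
  1. A     = {1,7,3}
  2. kA    = {1,7,2,3,5,4}
  3. cA    = {6,2,5,4}
  4. ckA   = {6}
  5. kcA   = {6,2,3,5,4}
  6. kckA  = {6,3,5,4}
  7. ckcA  = {1,7}
  8. ckckA = {1,7,2}
(closed under both — stop)

8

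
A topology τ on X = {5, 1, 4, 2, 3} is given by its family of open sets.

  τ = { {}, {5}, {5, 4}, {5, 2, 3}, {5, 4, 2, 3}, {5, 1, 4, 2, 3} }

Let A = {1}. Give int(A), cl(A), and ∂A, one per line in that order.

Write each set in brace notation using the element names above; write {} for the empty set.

int(A) = {}
cl(A)  = {1}
∂A     = {1}

opens ⊆ A: {}; union → int = {}
complement {5, 4, 2, 3}; its interior {5, 4, 2, 3}; cl(A) = X∖{5, 4, 2, 3} = {1}
boundary = {1} ∖ {} = {1}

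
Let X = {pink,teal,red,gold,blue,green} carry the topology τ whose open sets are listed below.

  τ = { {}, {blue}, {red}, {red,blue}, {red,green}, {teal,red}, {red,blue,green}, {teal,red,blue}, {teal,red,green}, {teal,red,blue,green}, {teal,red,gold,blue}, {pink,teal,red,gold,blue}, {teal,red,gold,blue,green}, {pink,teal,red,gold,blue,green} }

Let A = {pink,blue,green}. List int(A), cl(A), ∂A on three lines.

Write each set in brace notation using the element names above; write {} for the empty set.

int(A) = {blue}
cl(A)  = {pink,gold,blue,green}
∂A     = {pink,gold,green}

interior: largest open inside A is {blue} (from {}, {blue})
cl via duality: int({teal,red,gold}) = {teal,red}, so X∖{teal,red} = {pink,gold,blue,green}
cl∖int = {pink,gold,green}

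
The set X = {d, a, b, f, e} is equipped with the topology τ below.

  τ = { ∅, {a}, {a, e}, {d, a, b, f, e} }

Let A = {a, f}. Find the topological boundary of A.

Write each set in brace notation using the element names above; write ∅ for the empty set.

{d, b, f, e}

U open, U⊆A: ∅, {a}. int(A) = ⋃ = {a}
X∖A={d, b, e}, int(X∖A)=∅, hence cl(A)={d, a, b, f, e}
∂A: remove int from cl → {d, b, f, e}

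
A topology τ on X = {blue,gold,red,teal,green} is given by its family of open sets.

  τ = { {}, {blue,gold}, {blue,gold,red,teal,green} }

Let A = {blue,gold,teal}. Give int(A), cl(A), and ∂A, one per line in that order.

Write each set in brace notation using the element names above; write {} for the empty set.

open subsets of A: {}, {blue,gold}; so int(A) = {blue,gold}
closure: X∖int(X∖A) = X∖{} = {blue,gold,red,teal,green}
∂A = {blue,gold,red,teal,green} minus {blue,gold} = {red,teal,green}

int(A) = {blue,gold}
cl(A)  = {blue,gold,red,teal,green}
∂A     = {red,teal,green}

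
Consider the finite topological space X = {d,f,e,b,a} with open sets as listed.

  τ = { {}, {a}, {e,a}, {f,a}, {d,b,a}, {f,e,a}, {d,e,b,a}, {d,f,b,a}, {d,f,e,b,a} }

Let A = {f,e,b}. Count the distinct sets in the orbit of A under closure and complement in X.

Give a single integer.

cl via duality: int({d,a}) = {a}, so X∖{a} = {d,f,e,b}
Write k for closure, c for complement:
  1. A     = {f,e,b}
  2. kA    = {d,f,e,b}
  3. cA    = {d,a}
  4. ckA   = {a}
  5. kcA   = {d,f,e,b,a}
  6. ckcA  = {}
applying k or c yields no new set

6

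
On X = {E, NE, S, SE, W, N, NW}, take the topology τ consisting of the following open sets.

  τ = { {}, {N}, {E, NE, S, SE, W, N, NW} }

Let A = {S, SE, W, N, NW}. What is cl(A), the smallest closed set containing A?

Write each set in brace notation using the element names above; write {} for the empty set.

complement {E, NE}; its interior {}; cl(A) = X∖{} = {E, NE, S, SE, W, N, NW}

{E, NE, S, SE, W, N, NW}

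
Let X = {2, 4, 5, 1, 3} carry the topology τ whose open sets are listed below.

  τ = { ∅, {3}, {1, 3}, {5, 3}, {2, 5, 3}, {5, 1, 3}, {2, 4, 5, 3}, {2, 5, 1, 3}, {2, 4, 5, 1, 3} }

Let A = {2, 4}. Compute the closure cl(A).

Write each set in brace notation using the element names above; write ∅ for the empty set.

{2, 4}

X∖A={5, 1, 3}, int(X∖A)={5, 1, 3}, hence cl(A)={2, 4}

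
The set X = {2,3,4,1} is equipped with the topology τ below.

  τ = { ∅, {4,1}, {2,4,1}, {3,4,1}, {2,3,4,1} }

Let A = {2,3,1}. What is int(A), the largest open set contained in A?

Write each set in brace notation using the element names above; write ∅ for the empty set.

∅

U open, U⊆A: ∅. int(A) = ⋃ = ∅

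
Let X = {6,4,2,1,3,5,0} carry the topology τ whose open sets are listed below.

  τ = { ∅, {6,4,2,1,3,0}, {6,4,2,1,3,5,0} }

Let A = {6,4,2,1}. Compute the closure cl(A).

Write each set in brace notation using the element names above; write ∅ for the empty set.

{6,4,2,1,3,5,0}

X∖A={3,5,0}, int(X∖A)=∅, hence cl(A)={6,4,2,1,3,5,0}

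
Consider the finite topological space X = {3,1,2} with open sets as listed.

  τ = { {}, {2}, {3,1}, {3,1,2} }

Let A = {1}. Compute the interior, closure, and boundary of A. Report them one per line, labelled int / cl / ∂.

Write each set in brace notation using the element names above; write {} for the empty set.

int(A) = {}
cl(A)  = {3,1}
∂A     = {3,1}

opens ⊆ A: {}; union → int = {}
complement {3,2}; its interior {2}; cl(A) = X∖{2} = {3,1}
boundary = {3,1} ∖ {} = {3,1}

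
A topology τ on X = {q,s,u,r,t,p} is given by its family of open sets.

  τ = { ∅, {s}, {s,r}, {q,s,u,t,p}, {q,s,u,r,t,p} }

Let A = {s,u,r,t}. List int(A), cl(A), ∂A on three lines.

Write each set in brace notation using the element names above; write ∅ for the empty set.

interior: largest open inside A is {s,r} (from ∅, {s}, {s,r})
cl via duality: int({q,p}) = ∅, so X∖∅ = {q,s,u,r,t,p}
cl∖int = {q,u,t,p}

int(A) = {s,r}
cl(A)  = {q,s,u,r,t,p}
∂A     = {q,u,t,p}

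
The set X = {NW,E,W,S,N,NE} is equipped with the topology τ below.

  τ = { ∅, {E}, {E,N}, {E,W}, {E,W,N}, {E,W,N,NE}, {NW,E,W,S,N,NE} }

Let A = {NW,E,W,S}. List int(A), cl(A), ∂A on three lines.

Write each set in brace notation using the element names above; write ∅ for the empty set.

interior: largest open inside A is {E,W} (from ∅, {E}, {E,W})
cl via duality: int({N,NE}) = ∅, so X∖∅ = {NW,E,W,S,N,NE}
cl∖int = {NW,S,N,NE}

int(A) = {E,W}
cl(A)  = {NW,E,W,S,N,NE}
∂A     = {NW,S,N,NE}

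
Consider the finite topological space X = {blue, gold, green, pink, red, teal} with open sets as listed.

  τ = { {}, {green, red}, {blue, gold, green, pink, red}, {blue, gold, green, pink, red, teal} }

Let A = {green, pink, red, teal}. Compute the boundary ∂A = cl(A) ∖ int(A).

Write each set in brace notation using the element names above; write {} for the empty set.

interior: largest open inside A is {green, red} (from {}, {green, red})
cl via duality: int({blue, gold}) = {}, so X∖{} = {blue, gold, green, pink, red, teal}
cl∖int = {blue, gold, pink, teal}

{blue, gold, pink, teal}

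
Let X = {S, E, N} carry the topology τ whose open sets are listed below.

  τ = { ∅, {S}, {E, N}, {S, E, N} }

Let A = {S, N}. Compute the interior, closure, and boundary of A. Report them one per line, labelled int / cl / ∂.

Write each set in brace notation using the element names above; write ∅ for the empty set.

int(A) = {S}
cl(A)  = {S, E, N}
∂A     = {E, N}

U open, U⊆A: ∅, {S}. int(A) = ⋃ = {S}
X∖A={E}, int(X∖A)=∅, hence cl(A)={S, E, N}
∂A: remove int from cl → {E, N}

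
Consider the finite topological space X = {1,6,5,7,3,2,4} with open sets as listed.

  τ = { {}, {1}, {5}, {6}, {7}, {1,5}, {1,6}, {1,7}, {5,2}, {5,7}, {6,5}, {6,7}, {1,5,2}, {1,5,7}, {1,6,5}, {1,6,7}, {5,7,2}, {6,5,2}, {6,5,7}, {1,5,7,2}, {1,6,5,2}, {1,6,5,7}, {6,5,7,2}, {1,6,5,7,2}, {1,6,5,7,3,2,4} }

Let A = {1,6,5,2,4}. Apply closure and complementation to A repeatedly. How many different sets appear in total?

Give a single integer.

6

complement {7,3}; its interior {7}; cl(A) = X∖{7} = {1,6,5,3,2,4}
With k = closure, c = complement:
  1. A     = {1,6,5,2,4}
  2. kA    = {1,6,5,3,2,4}
  3. cA    = {7,3}
  4. ckA   = {7}
  5. kcA   = {7,3,4}
  6. ckcA  = {1,6,5,2}
k, c of each give nothing new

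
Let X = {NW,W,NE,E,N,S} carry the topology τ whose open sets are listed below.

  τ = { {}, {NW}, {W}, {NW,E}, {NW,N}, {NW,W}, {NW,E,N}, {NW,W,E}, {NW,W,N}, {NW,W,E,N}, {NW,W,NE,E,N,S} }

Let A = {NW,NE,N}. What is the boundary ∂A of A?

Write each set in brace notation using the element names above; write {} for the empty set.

{NE,E,S}

U open, U⊆A: {}, {NW}, {NW,N}. int(A) = ⋃ = {NW,N}
X∖A={W,E,S}, int(X∖A)={W}, hence cl(A)={NW,NE,E,N,S}
∂A: remove int from cl → {NE,E,S}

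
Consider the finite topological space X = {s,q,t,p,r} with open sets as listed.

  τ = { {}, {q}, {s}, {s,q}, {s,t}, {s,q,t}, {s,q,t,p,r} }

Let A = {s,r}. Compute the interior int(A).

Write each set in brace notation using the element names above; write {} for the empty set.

U open, U⊆A: {}, {s}. int(A) = ⋃ = {s}

{s}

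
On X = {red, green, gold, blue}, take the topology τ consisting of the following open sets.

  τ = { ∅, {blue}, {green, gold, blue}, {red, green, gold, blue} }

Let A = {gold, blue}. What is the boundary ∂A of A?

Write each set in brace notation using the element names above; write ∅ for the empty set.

{red, green, gold}

opens ⊆ A: ∅, {blue}; union → int = {blue}
complement {red, green}; its interior ∅; cl(A) = X∖∅ = {red, green, gold, blue}
boundary = {red, green, gold, blue} ∖ {blue} = {red, green, gold}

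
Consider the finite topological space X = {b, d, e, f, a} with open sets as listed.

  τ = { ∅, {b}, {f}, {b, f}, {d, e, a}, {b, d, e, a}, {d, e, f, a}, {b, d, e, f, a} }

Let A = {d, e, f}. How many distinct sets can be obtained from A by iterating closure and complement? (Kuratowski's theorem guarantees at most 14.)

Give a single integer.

cl via duality: int({b, a}) = {b}, so X∖{b} = {d, e, f, a}
Write k for closure, c for complement:
  1. A     = {d, e, f}
  2. kA    = {d, e, f, a}
  3. cA    = {b, a}
  4. ckA   = {b}
  5. kcA   = {b, d, e, a}
  6. ckcA  = {f}
applying k or c yields no new set

6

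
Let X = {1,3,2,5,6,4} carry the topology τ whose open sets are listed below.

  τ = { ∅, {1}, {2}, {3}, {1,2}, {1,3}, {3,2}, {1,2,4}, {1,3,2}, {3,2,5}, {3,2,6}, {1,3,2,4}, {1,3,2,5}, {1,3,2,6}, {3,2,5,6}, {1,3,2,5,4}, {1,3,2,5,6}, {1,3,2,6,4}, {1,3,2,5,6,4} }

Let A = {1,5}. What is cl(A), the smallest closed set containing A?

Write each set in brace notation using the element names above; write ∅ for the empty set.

closure: X∖int(X∖A) = X∖{3,2,6} = {1,5,4}

{1,5,4}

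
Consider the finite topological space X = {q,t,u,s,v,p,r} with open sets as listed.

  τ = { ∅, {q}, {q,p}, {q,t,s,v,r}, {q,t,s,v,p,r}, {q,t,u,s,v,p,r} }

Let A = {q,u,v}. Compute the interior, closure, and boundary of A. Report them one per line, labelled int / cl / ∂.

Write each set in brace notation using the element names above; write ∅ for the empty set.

int(A) = {q}
cl(A)  = {q,t,u,s,v,p,r}
∂A     = {t,u,s,v,p,r}

interior: largest open inside A is {q} (from ∅, {q})
cl via duality: int({t,s,p,r}) = ∅, so X∖∅ = {q,t,u,s,v,p,r}
cl∖int = {t,u,s,v,p,r}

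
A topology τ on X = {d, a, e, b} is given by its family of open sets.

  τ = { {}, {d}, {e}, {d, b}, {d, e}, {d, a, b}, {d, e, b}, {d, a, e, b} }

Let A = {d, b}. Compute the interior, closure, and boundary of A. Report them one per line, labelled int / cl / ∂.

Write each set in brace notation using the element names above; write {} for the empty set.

opens ⊆ A: {}, {d}, {d, b}; union → int = {d, b}
complement {a, e}; its interior {e}; cl(A) = X∖{e} = {d, a, b}
boundary = {d, a, b} ∖ {d, b} = {a}

int(A) = {d, b}
cl(A)  = {d, a, b}
∂A     = {a}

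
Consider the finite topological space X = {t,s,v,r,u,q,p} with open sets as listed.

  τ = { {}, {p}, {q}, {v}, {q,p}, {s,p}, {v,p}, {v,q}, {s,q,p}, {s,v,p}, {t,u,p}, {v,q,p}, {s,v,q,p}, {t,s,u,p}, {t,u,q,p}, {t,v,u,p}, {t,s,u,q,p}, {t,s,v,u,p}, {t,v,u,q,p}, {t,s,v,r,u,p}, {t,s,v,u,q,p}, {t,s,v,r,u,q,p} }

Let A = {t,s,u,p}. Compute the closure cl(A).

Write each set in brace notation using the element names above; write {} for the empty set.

cl via duality: int({v,r,q}) = {v,q}, so X∖{v,q} = {t,s,r,u,p}

{t,s,r,u,p}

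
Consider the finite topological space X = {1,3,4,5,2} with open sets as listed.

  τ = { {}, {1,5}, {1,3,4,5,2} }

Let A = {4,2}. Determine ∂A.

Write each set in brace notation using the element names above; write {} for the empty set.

opens ⊆ A: {}; union → int = {}
complement {1,3,5}; its interior {1,5}; cl(A) = X∖{1,5} = {3,4,2}
boundary = {3,4,2} ∖ {} = {3,4,2}

{3,4,2}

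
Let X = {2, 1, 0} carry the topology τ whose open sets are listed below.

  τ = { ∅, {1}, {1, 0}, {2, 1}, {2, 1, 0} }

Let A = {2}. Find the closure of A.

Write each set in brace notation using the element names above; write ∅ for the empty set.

closure: X∖int(X∖A) = X∖{1, 0} = {2}

{2}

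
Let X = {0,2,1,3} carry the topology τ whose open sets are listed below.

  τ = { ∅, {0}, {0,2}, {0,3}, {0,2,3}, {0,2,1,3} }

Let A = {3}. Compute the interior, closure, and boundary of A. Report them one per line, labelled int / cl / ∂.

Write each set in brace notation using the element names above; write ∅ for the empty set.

int(A) = ∅
cl(A)  = {1,3}
∂A     = {1,3}

opens ⊆ A: ∅; union → int = ∅
complement {0,2,1}; its interior {0,2}; cl(A) = X∖{0,2} = {1,3}
boundary = {1,3} ∖ ∅ = {1,3}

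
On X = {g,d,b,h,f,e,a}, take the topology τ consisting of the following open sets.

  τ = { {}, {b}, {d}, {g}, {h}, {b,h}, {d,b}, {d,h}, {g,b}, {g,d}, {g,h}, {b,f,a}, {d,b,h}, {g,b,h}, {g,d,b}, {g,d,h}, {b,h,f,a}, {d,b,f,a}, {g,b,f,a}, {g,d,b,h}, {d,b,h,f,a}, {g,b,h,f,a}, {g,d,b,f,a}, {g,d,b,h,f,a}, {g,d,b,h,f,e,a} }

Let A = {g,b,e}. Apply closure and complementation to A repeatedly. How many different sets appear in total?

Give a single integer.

8

complement {d,h,f,a}; its interior {d,h}; cl(A) = X∖{d,h} = {g,b,f,e,a}
With k = closure, c = complement:
  1. A     = {g,b,e}
  2. kA    = {g,b,f,e,a}
  3. cA    = {d,h,f,a}
  4. ckA   = {d,h}
  5. kcA   = {d,h,f,e,a}
  6. kckA  = {d,h,e}
  7. ckcA  = {g,b}
  8. ckckA = {g,b,f,a}
k, c of each give nothing new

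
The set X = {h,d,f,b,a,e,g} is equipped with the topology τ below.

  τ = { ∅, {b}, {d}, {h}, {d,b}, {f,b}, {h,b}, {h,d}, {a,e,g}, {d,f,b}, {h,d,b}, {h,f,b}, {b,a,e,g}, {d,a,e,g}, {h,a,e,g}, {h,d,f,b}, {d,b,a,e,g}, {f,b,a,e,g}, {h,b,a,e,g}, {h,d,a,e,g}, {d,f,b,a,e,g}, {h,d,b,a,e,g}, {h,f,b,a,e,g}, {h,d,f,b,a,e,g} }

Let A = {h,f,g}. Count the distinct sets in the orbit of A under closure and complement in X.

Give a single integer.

8

complement {d,b,a,e}; its interior {d,b}; cl(A) = X∖{d,b} = {h,f,a,e,g}
With k = closure, c = complement:
  1. A     = {h,f,g}
  2. kA    = {h,f,a,e,g}
  3. cA    = {d,b,a,e}
  4. ckA   = {d,b}
  5. kcA   = {d,f,b,a,e,g}
  6. kckA  = {d,f,b}
  7. ckcA  = {h}
  8. ckckA = {h,a,e,g}
k, c of each give nothing new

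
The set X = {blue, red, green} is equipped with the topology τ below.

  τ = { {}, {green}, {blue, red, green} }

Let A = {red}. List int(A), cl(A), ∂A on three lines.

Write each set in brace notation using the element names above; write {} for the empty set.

open subsets of A: {}; so int(A) = {}
closure: X∖int(X∖A) = X∖{green} = {blue, red}
∂A = {blue, red} minus {} = {blue, red}

int(A) = {}
cl(A)  = {blue, red}
∂A     = {blue, red}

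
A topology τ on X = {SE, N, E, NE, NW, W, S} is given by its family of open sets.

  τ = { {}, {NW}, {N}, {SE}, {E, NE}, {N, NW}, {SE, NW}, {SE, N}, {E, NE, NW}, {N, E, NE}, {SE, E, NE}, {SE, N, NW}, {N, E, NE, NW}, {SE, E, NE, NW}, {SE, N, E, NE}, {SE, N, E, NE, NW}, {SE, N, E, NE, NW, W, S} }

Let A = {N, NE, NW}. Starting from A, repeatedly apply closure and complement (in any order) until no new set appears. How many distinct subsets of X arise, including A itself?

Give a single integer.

cl via duality: int({SE, E, W, S}) = {SE}, so X∖{SE} = {N, E, NE, NW, W, S}
Write k for closure, c for complement:
  1. A     = {N, NE, NW}
  2. kA    = {N, E, NE, NW, W, S}
  3. cA    = {SE, E, W, S}
  4. ckA   = {SE}
  5. kcA   = {SE, E, NE, W, S}
  6. kckA  = {SE, W, S}
  7. ckcA  = {N, NW}
  8. ckckA = {N, E, NE, NW}
  9. kckcA = {N, NW, W, S}
  10. ckckcA = {SE, E, NE}
applying k or c yields no new set

10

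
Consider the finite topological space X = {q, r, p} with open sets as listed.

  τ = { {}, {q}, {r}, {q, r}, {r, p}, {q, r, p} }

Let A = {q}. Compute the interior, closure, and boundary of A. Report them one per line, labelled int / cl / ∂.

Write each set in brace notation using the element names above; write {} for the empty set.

open subsets of A: {}, {q}; so int(A) = {q}
closure: X∖int(X∖A) = X∖{r, p} = {q}
∂A = {q} minus {q} = {}

int(A) = {q}
cl(A)  = {q}
∂A     = {}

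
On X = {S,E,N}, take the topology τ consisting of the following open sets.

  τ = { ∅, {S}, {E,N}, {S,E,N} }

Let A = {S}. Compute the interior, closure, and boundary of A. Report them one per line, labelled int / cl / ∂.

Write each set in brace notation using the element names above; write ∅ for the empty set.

open subsets of A: ∅, {S}; so int(A) = {S}
closure: X∖int(X∖A) = X∖{E,N} = {S}
∂A = {S} minus {S} = ∅

int(A) = {S}
cl(A)  = {S}
∂A     = ∅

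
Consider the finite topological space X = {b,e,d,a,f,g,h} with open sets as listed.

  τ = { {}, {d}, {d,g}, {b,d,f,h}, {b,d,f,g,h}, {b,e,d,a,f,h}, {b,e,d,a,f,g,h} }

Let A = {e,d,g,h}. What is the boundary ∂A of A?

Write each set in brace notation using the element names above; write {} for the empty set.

{b,e,a,f,h}

U open, U⊆A: {}, {d}, {d,g}. int(A) = ⋃ = {d,g}
X∖A={b,a,f}, int(X∖A)={}, hence cl(A)={b,e,d,a,f,g,h}
∂A: remove int from cl → {b,e,a,f,h}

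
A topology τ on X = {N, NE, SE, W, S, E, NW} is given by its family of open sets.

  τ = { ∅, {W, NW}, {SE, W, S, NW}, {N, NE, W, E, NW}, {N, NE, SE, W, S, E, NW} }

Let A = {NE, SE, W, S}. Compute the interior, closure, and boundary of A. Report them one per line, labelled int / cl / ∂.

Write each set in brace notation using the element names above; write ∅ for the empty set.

int(A) = ∅
cl(A)  = {N, NE, SE, W, S, E, NW}
∂A     = {N, NE, SE, W, S, E, NW}

open subsets of A: ∅; so int(A) = ∅
closure: X∖int(X∖A) = X∖∅ = {N, NE, SE, W, S, E, NW}
∂A = {N, NE, SE, W, S, E, NW} minus ∅ = {N, NE, SE, W, S, E, NW}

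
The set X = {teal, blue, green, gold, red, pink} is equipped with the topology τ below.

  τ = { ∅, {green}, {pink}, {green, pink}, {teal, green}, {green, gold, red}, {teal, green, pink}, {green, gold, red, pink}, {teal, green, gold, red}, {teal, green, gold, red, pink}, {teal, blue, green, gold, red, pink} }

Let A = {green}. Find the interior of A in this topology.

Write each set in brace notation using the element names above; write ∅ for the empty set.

interior: largest open inside A is {green} (from ∅, {green})

{green}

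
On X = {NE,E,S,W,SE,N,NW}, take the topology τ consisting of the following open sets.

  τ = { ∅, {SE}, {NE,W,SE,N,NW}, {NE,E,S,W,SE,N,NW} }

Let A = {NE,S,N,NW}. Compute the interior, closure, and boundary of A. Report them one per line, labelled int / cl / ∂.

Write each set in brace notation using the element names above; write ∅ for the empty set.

int(A) = ∅
cl(A)  = {NE,E,S,W,N,NW}
∂A     = {NE,E,S,W,N,NW}

open subsets of A: ∅; so int(A) = ∅
closure: X∖int(X∖A) = X∖{SE} = {NE,E,S,W,N,NW}
∂A = {NE,E,S,W,N,NW} minus ∅ = {NE,E,S,W,N,NW}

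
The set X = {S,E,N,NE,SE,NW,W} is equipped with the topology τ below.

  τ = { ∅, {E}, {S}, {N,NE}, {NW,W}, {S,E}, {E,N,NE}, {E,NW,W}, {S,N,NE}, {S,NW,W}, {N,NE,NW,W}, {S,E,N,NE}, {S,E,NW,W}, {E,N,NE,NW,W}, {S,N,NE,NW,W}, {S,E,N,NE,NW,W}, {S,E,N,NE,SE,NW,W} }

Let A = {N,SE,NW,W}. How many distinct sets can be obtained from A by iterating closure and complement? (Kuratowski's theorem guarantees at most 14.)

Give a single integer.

complement {S,E,NE}; its interior {S,E}; cl(A) = X∖{S,E} = {N,NE,SE,NW,W}
With k = closure, c = complement:
  1. A     = {N,SE,NW,W}
  2. kA    = {N,NE,SE,NW,W}
  3. cA    = {S,E,NE}
  4. ckA   = {S,E}
  5. kcA   = {S,E,N,NE,SE}
  6. kckA  = {S,E,SE}
  7. ckcA  = {NW,W}
  8. ckckA = {N,NE,NW,W}
  9. kckcA = {SE,NW,W}
  10. ckckcA = {S,E,N,NE}
k, c of each give nothing new

10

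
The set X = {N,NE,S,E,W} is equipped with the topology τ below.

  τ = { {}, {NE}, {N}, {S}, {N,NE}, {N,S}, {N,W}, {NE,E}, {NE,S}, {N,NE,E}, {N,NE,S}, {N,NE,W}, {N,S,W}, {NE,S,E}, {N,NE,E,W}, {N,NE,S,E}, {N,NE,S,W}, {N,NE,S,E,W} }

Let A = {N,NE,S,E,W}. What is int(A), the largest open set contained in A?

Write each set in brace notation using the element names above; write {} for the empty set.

{N,NE,S,E,W}

U open, U⊆A: {}, {N}, {S}, {NE}, {NE,S}, {NE,E}, {N,S}, {N,W}, {N,NE}, {N,S,W}, {NE,S,E}, {N,NE,W}, {N,NE,S}, {N,NE,E}, {N,NE,S,E}, {N,NE,S,W}, {N,NE,E,W}, {N,NE,S,E,W}. int(A) = ⋃ = {N,NE,S,E,W}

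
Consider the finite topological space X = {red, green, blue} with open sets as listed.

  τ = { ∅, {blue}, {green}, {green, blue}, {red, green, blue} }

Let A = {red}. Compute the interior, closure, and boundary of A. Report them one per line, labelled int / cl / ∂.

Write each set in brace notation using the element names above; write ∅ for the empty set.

int(A) = ∅
cl(A)  = {red}
∂A     = {red}

open subsets of A: ∅; so int(A) = ∅
closure: X∖int(X∖A) = X∖{green, blue} = {red}
∂A = {red} minus ∅ = {red}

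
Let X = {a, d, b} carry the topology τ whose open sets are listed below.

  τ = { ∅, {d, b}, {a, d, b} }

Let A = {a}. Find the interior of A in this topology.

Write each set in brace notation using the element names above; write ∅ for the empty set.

opens ⊆ A: ∅; union → int = ∅

∅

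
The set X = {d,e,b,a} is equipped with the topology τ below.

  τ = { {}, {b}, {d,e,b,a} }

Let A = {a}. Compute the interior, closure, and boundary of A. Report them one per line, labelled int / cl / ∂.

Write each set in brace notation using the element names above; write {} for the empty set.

int(A) = {}
cl(A)  = {d,e,a}
∂A     = {d,e,a}

opens ⊆ A: {}; union → int = {}
complement {d,e,b}; its interior {b}; cl(A) = X∖{b} = {d,e,a}
boundary = {d,e,a} ∖ {} = {d,e,a}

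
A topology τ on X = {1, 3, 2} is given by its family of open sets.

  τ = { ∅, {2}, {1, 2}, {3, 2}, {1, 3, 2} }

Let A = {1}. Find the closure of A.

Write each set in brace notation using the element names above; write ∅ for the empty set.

{1}

closure: X∖int(X∖A) = X∖{3, 2} = {1}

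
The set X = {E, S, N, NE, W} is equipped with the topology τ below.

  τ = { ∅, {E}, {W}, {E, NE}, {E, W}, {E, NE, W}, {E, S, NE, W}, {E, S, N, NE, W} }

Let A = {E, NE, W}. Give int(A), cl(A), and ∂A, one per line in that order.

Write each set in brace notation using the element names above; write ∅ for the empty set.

opens ⊆ A: ∅, {E}, {W}, {E, W}, {E, NE}, {E, NE, W}; union → int = {E, NE, W}
complement {S, N}; its interior ∅; cl(A) = X∖∅ = {E, S, N, NE, W}
boundary = {E, S, N, NE, W} ∖ {E, NE, W} = {S, N}

int(A) = {E, NE, W}
cl(A)  = {E, S, N, NE, W}
∂A     = {S, N}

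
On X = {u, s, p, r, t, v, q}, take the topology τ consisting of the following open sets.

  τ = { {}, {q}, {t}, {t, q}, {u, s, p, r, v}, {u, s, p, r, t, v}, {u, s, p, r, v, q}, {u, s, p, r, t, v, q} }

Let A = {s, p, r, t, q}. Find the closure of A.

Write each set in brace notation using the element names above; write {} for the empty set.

cl via duality: int({u, v}) = {}, so X∖{} = {u, s, p, r, t, v, q}

{u, s, p, r, t, v, q}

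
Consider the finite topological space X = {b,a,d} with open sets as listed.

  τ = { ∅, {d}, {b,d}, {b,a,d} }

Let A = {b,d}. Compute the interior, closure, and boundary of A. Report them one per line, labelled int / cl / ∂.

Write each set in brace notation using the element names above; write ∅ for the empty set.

opens ⊆ A: ∅, {d}, {b,d}; union → int = {b,d}
complement {a}; its interior ∅; cl(A) = X∖∅ = {b,a,d}
boundary = {b,a,d} ∖ {b,d} = {a}

int(A) = {b,d}
cl(A)  = {b,a,d}
∂A     = {a}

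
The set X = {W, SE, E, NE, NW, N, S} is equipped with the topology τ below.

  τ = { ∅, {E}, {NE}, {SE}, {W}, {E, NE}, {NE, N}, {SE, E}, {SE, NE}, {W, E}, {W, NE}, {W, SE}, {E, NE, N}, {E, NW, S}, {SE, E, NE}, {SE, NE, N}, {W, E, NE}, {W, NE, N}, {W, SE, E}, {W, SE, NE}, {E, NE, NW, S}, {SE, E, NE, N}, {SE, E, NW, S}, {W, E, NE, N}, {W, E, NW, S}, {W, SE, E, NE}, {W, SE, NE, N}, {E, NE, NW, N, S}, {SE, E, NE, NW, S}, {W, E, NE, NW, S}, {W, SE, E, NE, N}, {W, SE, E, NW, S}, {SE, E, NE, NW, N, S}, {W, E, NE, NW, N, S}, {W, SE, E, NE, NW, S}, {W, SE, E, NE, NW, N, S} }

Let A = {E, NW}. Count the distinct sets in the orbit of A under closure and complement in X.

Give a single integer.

cl via duality: int({W, SE, NE, N, S}) = {W, SE, NE, N}, so X∖{W, SE, NE, N} = {E, NW, S}
Write k for closure, c for complement:
  1. A     = {E, NW}
  2. kA    = {E, NW, S}
  3. cA    = {W, SE, NE, N, S}
  4. ckA   = {W, SE, NE, N}
  5. kcA   = {W, SE, NE, NW, N, S}
  6. ckcA  = {E}
applying k or c yields no new set

6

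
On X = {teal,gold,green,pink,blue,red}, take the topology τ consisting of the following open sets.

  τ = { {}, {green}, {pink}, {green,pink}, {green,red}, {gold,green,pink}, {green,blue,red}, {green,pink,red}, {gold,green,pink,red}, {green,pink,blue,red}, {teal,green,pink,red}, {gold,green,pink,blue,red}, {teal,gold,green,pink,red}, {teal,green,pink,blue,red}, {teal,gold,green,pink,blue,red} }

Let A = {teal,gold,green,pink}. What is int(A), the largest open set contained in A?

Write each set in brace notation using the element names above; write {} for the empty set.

open subsets of A: {}, {pink}, {green}, {green,pink}, {gold,green,pink}; so int(A) = {gold,green,pink}

{gold,green,pink}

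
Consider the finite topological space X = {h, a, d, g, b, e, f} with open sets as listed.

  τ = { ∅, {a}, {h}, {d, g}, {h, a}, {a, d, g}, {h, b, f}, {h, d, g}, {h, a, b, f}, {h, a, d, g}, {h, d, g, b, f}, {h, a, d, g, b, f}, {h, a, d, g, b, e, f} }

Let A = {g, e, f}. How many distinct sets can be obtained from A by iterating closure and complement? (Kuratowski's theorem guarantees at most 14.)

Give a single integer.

cl via duality: int({h, a, d, b}) = {h, a}, so X∖{h, a} = {d, g, b, e, f}
Write k for closure, c for complement:
  1. A     = {g, e, f}
  2. kA    = {d, g, b, e, f}
  3. cA    = {h, a, d, b}
  4. ckA   = {h, a}
  5. kcA   = {h, a, d, g, b, e, f}
  6. kckA  = {h, a, b, e, f}
  7. ckcA  = ∅
  8. ckckA = {d, g}
  9. kckckA = {d, g, e}
  10. ckckckA = {h, a, b, f}
applying k or c yields no new set

10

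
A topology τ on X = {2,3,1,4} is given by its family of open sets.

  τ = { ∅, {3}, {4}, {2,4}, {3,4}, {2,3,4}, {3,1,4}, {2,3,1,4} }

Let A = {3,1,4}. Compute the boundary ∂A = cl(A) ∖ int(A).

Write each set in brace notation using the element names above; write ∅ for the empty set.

U open, U⊆A: ∅, {4}, {3}, {3,4}, {3,1,4}. int(A) = ⋃ = {3,1,4}
X∖A={2}, int(X∖A)=∅, hence cl(A)={2,3,1,4}
∂A: remove int from cl → {2}

{2}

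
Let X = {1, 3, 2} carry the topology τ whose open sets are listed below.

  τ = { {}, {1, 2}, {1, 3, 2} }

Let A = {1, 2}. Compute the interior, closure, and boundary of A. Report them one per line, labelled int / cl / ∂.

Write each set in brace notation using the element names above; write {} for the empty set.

int(A) = {1, 2}
cl(A)  = {1, 3, 2}
∂A     = {3}

U open, U⊆A: {}, {1, 2}. int(A) = ⋃ = {1, 2}
X∖A={3}, int(X∖A)={}, hence cl(A)={1, 3, 2}
∂A: remove int from cl → {3}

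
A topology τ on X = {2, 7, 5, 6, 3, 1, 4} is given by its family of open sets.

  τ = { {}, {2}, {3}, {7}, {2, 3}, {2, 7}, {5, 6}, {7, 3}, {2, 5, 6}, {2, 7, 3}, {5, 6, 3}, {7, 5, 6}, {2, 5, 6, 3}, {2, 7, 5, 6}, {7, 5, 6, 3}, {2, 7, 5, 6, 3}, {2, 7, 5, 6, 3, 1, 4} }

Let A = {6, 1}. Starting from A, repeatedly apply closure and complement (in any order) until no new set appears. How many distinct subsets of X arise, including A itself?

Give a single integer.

X∖A={2, 7, 5, 3, 4}, int(X∖A)={2, 7, 3}, hence cl(A)={5, 6, 1, 4}
Orbit (k=closure, c=complement):
  1. A     = {6, 1}
  2. kA    = {5, 6, 1, 4}
  3. cA    = {2, 7, 5, 3, 4}
  4. ckA   = {2, 7, 3}
  5. kcA   = {2, 7, 5, 6, 3, 1, 4}
  6. kckA  = {2, 7, 3, 1, 4}
  7. ckcA  = {}
  8. ckckA = {5, 6}
(closed under both — stop)

8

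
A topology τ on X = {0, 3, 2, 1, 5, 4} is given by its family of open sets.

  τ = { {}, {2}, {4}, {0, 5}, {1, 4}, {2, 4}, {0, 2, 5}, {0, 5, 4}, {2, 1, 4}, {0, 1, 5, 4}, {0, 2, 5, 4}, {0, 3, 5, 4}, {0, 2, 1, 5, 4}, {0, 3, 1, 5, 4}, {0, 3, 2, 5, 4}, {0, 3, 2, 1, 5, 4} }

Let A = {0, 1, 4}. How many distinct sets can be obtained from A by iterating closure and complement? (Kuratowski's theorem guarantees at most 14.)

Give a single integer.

8

cl via duality: int({3, 2, 5}) = {2}, so X∖{2} = {0, 3, 1, 5, 4}
Write k for closure, c for complement:
  1. A     = {0, 1, 4}
  2. kA    = {0, 3, 1, 5, 4}
  3. cA    = {3, 2, 5}
  4. ckA   = {2}
  5. kcA   = {0, 3, 2, 5}
  6. ckcA  = {1, 4}
  7. kckcA = {3, 1, 4}
  8. ckckcA = {0, 2, 5}
applying k or c yields no new set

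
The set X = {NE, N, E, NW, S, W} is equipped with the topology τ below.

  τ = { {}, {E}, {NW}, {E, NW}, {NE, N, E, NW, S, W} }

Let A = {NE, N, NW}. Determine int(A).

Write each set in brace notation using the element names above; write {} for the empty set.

interior: largest open inside A is {NW} (from {}, {NW})

{NW}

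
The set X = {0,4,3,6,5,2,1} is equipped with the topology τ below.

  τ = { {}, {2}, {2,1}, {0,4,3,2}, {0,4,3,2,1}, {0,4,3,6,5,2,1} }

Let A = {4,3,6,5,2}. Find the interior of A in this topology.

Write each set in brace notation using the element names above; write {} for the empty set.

{2}

U open, U⊆A: {}, {2}. int(A) = ⋃ = {2}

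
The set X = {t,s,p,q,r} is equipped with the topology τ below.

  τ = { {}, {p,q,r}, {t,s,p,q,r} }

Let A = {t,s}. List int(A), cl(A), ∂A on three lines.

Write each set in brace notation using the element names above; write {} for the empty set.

int(A) = {}
cl(A)  = {t,s}
∂A     = {t,s}

interior: largest open inside A is {} (from {})
cl via duality: int({p,q,r}) = {p,q,r}, so X∖{p,q,r} = {t,s}
cl∖int = {t,s}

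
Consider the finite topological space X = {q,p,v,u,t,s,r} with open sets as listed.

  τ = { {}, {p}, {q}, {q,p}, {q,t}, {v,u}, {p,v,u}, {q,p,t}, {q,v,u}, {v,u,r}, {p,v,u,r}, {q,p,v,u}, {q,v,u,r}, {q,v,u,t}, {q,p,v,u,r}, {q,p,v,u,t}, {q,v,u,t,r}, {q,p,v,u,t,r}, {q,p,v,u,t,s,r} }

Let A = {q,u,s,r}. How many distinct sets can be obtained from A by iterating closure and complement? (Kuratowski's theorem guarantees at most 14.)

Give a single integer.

closure: X∖int(X∖A) = X∖{p} = {q,v,u,t,s,r}
Let k=closure and c=complement:
  1. A     = {q,u,s,r}
  2. kA    = {q,v,u,t,s,r}
  3. cA    = {p,v,t}
  4. ckA   = {p}
  5. kcA   = {p,v,u,t,s,r}
  6. kckA  = {p,s}
  7. ckcA  = {q}
  8. ckckA = {q,v,u,t,r}
  9. kckcA = {q,t,s}
  10. ckckcA = {p,v,u,r}
  11. kckckcA = {p,v,u,s,r}
  12. ckckckcA = {q,t}
— saturated at 12

12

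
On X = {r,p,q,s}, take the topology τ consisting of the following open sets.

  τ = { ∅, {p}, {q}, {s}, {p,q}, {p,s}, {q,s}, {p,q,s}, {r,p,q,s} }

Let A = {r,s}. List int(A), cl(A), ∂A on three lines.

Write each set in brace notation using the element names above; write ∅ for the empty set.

int(A) = {s}
cl(A)  = {r,s}
∂A     = {r}

U open, U⊆A: ∅, {s}. int(A) = ⋃ = {s}
X∖A={p,q}, int(X∖A)={p,q}, hence cl(A)={r,s}
∂A: remove int from cl → {r}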